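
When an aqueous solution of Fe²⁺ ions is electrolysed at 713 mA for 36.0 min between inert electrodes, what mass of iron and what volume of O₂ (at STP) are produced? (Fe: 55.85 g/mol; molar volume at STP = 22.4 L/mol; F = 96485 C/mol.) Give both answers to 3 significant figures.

0.446 g Fe; 0.0894 L O₂

Q = 0.713 × 2160 = 1540 C; n(e⁻) = 1540 / 96485 = 0.01596 mol
Cathode: Fe²⁺ + 2e⁻ → Fe → n(Fe) = 0.01596/2 = 0.007980 mol → 0.446 g
Anode: 2H₂O → O₂ + 4H⁺ + 4e⁻ → n(O₂) = 0.01596/4 = 0.003990 mol → 0.0894 L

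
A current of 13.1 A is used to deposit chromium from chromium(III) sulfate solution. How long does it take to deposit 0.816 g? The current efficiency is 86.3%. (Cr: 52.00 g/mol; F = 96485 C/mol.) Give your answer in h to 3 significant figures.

0.112 h

n(Cr) = 0.816 / 52.00 = 0.01569 mol
Cr³⁺ + 3e⁻ → Cr, so n(e⁻) = 3 × 0.01569 = 0.04707 mol
Q = 0.04707 × 96485 / 0.863 = 5263 C
t = Q / I = 5263 / 13.1 = 401.8 s = 0.112 h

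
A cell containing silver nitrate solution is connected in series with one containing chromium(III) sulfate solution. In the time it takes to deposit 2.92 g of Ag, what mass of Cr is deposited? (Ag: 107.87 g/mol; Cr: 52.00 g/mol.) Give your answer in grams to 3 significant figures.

0.469 g

n(Ag) = 2.92 / 107.87 = 0.02707 mol
Ag⁺ + e⁻ → Ag, so n(e⁻) = 0.02707 mol
Since the cells are in series, n(e⁻) in the Cr cell is also 0.02707 mol.
Cr³⁺ + 3e⁻ → Cr, so n(Cr) = 0.02707 / 3 = 0.009023 mol
m(Cr) = 0.009023 × 52.00 = 0.469 g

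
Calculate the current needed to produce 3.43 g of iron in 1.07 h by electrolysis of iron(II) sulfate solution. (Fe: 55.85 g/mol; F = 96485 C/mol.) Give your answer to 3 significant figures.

n(Fe) = 3.43 / 55.85 = 0.06141 mol
Fe²⁺ + 2e⁻ → Fe, so n(e⁻) = 2 × 0.06141 = 0.1228 mol
Q = 0.1228 × 96485 = 11850 C
I = Q / t = 11850 / 3852 s = 3.08 A

3.08 A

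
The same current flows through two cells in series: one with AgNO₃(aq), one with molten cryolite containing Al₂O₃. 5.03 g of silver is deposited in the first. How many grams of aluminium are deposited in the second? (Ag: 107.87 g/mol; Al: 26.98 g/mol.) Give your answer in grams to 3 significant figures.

n(Ag) = 5.03 / 107.87 = 0.04663 mol
Ag⁺ + e⁻ → Ag, so n(e⁻) = 0.04663 mol
Since the cells are in series, n(e⁻) in the Al cell is also 0.04663 mol.
Al³⁺ + 3e⁻ → Al, so n(Al) = 0.04663 / 3 = 0.01554 mol
m(Al) = 0.01554 × 26.98 = 0.419 g

0.419 g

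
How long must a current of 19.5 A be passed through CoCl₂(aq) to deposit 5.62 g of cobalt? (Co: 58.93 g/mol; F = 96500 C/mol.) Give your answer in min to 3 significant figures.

n(Co) = 5.62 / 58.93 = 0.09537 mol
Co²⁺ + 2e⁻ → Co, so n(e⁻) = 2 × 0.09537 = 0.1907 mol
Q = 0.1907 × 96500 = 18400 C
t = Q / I = 18400 / 19.5 = 943.6 s = 15.7 min

15.7 min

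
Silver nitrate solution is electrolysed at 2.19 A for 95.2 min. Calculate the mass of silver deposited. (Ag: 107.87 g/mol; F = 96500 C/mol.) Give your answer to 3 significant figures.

Charge passed = 2.19 × 5712 = 12510 C
Moles of electrons = 12510 / 96500 = 0.1296 mol
Ag⁺ + e⁻ → Ag, so n(Ag) = 0.1296 mol
m = 0.1296 × 107.87 = 14.0 g

14.0 g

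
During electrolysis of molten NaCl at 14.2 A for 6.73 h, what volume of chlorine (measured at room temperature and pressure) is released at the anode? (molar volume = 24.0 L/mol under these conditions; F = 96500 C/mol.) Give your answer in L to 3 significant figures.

Q = 14.2 A × 24228 s = 3.440×10^5 C
Moles of electrons = 3.440×10^5 / 96500 = 3.565 mol
2Cl⁻ → Cl₂ + 2e⁻, so n(Cl₂) = 3.565 / 2 = 1.783 mol
V = 1.783 × 24.0 = 42.79 L

42.8 L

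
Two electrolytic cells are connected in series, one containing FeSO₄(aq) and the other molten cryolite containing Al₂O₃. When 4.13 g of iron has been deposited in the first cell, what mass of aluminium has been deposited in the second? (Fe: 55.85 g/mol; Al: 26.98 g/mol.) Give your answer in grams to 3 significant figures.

1.33 g

n(Fe) = 4.13 / 55.85 = 0.07395 mol
Fe²⁺ + 2e⁻ → Fe, so n(e⁻) = 2 × 0.07395 = 0.1479 mol
The cells are in series, so the same charge (and hence the same n(e⁻) = 0.1479 mol) passes through both.
Al³⁺ + 3e⁻ → Al, so n(Al) = 0.1479 / 3 = 0.04930 mol
m(Al) = 0.04930 × 26.98 = 1.33 g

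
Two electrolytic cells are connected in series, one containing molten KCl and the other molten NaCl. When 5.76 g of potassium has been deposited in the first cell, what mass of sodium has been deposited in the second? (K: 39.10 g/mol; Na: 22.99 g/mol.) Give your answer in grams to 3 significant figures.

3.39 g

n(K) = 5.76 / 39.10 = 0.1473 mol
K⁺ + e⁻ → K, so n(e⁻) = 0.1473 mol
Same current for the same time ⇒ same n(e⁻) = 0.1473 mol in both cells.
Na⁺ + e⁻ → Na, so n(Na) = 0.1473 mol
m(Na) = 0.1473 × 22.99 = 3.39 g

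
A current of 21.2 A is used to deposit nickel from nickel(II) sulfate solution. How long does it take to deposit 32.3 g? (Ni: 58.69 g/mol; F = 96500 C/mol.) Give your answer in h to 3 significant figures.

1.39 h

n(Ni) = 32.3 / 58.69 = 0.5503 mol
Ni²⁺ + 2e⁻ → Ni, so n(e⁻) = 2 × 0.5503 = 1.101 mol
Q = 1.101 × 96500 = 1.062×10^5 C
t = Q / I = 1.062×10^5 / 21.2 = 5009 s = 1.39 h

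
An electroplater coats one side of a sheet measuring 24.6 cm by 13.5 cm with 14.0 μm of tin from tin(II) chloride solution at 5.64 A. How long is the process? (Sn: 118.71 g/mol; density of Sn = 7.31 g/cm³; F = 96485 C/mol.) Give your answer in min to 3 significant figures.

16.3 min

Plated area = 24.6 × 13.5 = 332.1 cm²
Volume = 332.1 × 14.0×10⁻⁴ cm = 0.4649 cm³
m(Sn) = 0.4649 × 7.31 = 3.398 g
n(Sn) = 3.398 / 118.71 = 0.02862 mol; n(e⁻) = 2 × 0.02862 = 0.05724 mol
Q = 0.05724 × 96485 = 5523 C
t = 5523 / 5.64 = 979.3 s = 16.3 min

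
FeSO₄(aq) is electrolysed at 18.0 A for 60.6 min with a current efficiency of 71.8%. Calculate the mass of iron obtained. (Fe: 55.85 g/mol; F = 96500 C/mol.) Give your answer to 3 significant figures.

13.6 g

Q = 18.0 × 3636 = 65450 C
n(e⁻) = 65450 / 96500 = 0.6782 mol
Fe²⁺ + 2e⁻ → Fe, so theoretical m(Fe) = 0.3391 × 55.85 = 18.94 g
Actual mass = 71.8% × 18.94 = 13.6 g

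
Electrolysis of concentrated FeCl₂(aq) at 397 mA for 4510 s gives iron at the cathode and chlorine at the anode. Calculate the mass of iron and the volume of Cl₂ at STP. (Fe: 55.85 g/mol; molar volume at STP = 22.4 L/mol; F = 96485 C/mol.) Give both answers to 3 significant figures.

0.518 g Fe; 0.208 L Cl₂

Q = 0.397 × 4510 = 1790 C; n(e⁻) = 1790 / 96485 = 0.01855 mol
Cathode: Fe²⁺ + 2e⁻ → Fe → n(Fe) = 0.01855/2 = 0.009275 mol → 0.518 g
Anode: 2Cl⁻ → Cl₂ + 2e⁻ → n(Cl₂) = 0.01855/2 = 0.009275 mol → 0.208 L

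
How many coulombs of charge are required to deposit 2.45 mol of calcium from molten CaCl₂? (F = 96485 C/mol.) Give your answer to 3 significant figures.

Ca²⁺ + 2e⁻ → Ca, so n(e⁻) = 2 × 2.45 = 4.900 mol
Q = 4.900 × 96485 = 4.728×10^5 C

4.73×10^5 C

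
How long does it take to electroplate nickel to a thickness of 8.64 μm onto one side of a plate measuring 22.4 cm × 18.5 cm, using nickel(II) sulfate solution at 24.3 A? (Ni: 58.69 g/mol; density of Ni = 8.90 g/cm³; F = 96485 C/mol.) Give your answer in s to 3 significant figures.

431 s

Plated area = 22.4 × 18.5 = 414.4 cm²
Volume = 414.4 × 8.64×10⁻⁴ cm = 0.3580 cm³
m(Ni) = 0.3580 × 8.90 = 3.186 g
n(Ni) = 3.186 / 58.69 = 0.05429 mol; n(e⁻) = 2 × 0.05429 = 0.1086 mol
Q = 0.1086 × 96485 = 10480 C
t = 10480 / 24.3 = 431.3 s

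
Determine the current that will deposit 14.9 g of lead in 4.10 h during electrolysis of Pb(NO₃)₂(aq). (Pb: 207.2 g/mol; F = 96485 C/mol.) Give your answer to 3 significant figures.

n(Pb) = 14.9 / 207.2 = 0.07191 mol
Pb²⁺ + 2e⁻ → Pb, so n(e⁻) = 2 × 0.07191 = 0.1438 mol
Q = 0.1438 × 96485 = 13870 C
I = Q / t = 13870 / 14760 s = 0.940 A

0.940 A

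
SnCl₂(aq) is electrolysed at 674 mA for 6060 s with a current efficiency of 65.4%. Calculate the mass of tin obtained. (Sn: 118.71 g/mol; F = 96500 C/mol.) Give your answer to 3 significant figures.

1.64 g

Q = 0.674 × 6060 = 4084 C
n(e⁻) = 4084 / 96500 = 0.04232 mol
Sn²⁺ + 2e⁻ → Sn, so theoretical m(Sn) = 0.02116 × 118.71 = 2.512 g
Actual mass = 65.4% × 2.512 = 1.64 g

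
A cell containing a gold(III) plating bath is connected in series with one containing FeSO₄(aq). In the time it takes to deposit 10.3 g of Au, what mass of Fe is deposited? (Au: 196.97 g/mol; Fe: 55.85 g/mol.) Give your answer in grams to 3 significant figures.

4.38 g

n(Au) = 10.3 / 196.97 = 0.05229 mol
Au³⁺ + 3e⁻ → Au, so n(e⁻) = 3 × 0.05229 = 0.1569 mol
Same current for the same time ⇒ same n(e⁻) = 0.1569 mol in both cells.
Fe²⁺ + 2e⁻ → Fe, so n(Fe) = 0.1569 / 2 = 0.07845 mol
m(Fe) = 0.07845 × 55.85 = 4.38 g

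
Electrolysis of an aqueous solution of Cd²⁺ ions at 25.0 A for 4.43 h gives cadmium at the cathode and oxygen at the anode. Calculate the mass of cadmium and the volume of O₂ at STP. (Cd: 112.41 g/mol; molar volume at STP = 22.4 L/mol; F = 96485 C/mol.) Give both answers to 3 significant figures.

232 g Cd; 23.1 L O₂

Q = 25.0 × 15948 = 3.987×10^5 C; n(e⁻) = 3.987×10^5 / 96485 = 4.132 mol
Cathode: Cd²⁺ + 2e⁻ → Cd → n(Cd) = 4.132/2 = 2.066 mol → 232 g
Anode: 2H₂O → O₂ + 4H⁺ + 4e⁻ → n(O₂) = 4.132/4 = 1.033 mol → 23.1 L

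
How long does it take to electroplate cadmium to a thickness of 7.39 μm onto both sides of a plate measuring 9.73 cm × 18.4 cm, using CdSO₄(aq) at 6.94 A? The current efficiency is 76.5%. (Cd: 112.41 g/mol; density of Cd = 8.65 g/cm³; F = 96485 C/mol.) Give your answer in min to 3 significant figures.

Plated area = 2 × 9.73 × 18.4 = 358.1 cm²
Volume = 358.1 × 7.39×10⁻⁴ cm = 0.2646 cm³
m(Cd) = 0.2646 × 8.65 = 2.289 g
n(Cd) = 2.289 / 112.41 = 0.02036 mol; n(e⁻) = 2 × 0.02036 = 0.04072 mol
Q = 0.04072 × 96485 / 0.765 = 5136 C
t = 5136 / 6.94 = 740.1 s = 12.3 min

12.3 min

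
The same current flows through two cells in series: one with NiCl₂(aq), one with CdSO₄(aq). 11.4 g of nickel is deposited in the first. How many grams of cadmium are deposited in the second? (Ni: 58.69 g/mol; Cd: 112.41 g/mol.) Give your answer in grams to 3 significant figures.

21.8 g

n(Ni) = 11.4 / 58.69 = 0.1942 mol
Ni²⁺ + 2e⁻ → Ni, so n(e⁻) = 2 × 0.1942 = 0.3884 mol
Since the cells are in series, n(e⁻) in the Cd cell is also 0.3884 mol.
Cd²⁺ + 2e⁻ → Cd, so n(Cd) = 0.3884 / 2 = 0.1942 mol
m(Cd) = 0.1942 × 112.41 = 21.8 g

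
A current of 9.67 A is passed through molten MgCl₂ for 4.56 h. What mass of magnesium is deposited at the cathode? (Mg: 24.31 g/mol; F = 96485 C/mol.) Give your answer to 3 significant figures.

20.0 g

Q = It = 9.67 × 16416 = 1.587×10^5 C
Moles of electrons = 1.587×10^5 / 96485 = 1.645 mol
Mg²⁺ + 2e⁻ → Mg, so n(Mg) = 1.645 / 2 = 0.8225 mol
m = 0.8225 × 24.31 = 20.0 g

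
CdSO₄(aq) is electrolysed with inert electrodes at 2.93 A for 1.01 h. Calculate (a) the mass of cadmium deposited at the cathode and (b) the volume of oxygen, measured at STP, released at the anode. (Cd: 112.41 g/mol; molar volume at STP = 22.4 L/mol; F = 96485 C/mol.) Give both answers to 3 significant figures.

Q = 2.93 × 3636 = 10650 C; n(e⁻) = 10650 / 96485 = 0.1104 mol
Cathode: Cd²⁺ + 2e⁻ → Cd → n(Cd) = 0.1104/2 = 0.05520 mol → 6.21 g
Anode: 2H₂O → O₂ + 4H⁺ + 4e⁻ → n(O₂) = 0.1104/4 = 0.02760 mol → 0.618 L

6.21 g Cd; 0.618 L O₂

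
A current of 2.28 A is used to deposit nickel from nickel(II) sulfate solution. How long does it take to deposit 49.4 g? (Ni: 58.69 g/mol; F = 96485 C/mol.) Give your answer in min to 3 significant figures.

1190 min

n(Ni) = 49.4 / 58.69 = 0.8417 mol
Ni²⁺ + 2e⁻ → Ni, so n(e⁻) = 2 × 0.8417 = 1.683 mol
Q = 1.683 × 96485 = 1.624×10^5 C
t = Q / I = 1.624×10^5 / 2.28 = 71230 s = 1190 min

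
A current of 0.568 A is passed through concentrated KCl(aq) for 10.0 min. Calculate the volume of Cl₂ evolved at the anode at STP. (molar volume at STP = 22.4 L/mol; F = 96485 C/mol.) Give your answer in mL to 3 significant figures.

39.6 mL

Charge passed = 0.568 × 600 = 340.8 C
n(e⁻) = Q/F = 340.8/96485 = 0.003532 mol
2Cl⁻ → Cl₂ + 2e⁻, so n(Cl₂) = 0.003532 / 2 = 0.001766 mol
V = 0.001766 × 22.4 = 0.03956 L
= 39.6 mL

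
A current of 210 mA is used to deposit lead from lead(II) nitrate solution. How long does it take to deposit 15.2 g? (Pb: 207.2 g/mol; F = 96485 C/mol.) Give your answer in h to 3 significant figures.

18.7 h

n(Pb) = 15.2 / 207.2 = 0.07336 mol
Pb²⁺ + 2e⁻ → Pb, so n(e⁻) = 2 × 0.07336 = 0.1467 mol
Q = 0.1467 × 96485 = 14150 C
t = Q / I = 14150 / 0.210 = 67380 s = 18.7 h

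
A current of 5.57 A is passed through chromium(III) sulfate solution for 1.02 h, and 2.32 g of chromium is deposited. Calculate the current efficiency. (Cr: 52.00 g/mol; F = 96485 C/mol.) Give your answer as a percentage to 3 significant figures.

Q = 5.57 × 3672 = 20450 C
n(e⁻) = 20450 / 96485 = 0.2120 mol
Cr³⁺ + 3e⁻ → Cr, so theoretical n(Cr) = 0.07067 mol → 3.675 g
Efficiency = 2.32 / 3.675 = 0.6313 = 63.1%

63.1%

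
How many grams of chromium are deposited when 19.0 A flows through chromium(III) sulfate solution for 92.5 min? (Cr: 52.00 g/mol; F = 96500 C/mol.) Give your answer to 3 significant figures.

Q = 19.0 A × 5550 s = 1.055×10^5 C
n(e⁻) = 1.055×10^5 / 96500 = 1.093 mol
Cr³⁺ + 3e⁻ → Cr, so n(Cr) = 1.093 / 3 = 0.3643 mol
m = 0.3643 × 52.00 = 18.9 g

18.9 g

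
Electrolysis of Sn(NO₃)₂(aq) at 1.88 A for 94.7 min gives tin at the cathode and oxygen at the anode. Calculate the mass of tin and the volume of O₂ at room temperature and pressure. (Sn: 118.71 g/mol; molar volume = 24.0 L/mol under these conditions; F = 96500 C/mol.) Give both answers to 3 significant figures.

Q = 1.88 × 5682 = 10680 C; n(e⁻) = 10680 / 96500 = 0.1107 mol
Cathode: Sn²⁺ + 2e⁻ → Sn → n(Sn) = 0.1107/2 = 0.05535 mol → 6.57 g
Anode: 2H₂O → O₂ + 4H⁺ + 4e⁻ → n(O₂) = 0.1107/4 = 0.02768 mol → 0.664 L

6.57 g Sn; 0.664 L O₂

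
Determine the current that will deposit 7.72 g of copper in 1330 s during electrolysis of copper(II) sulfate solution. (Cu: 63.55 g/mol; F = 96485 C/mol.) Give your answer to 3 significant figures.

n(Cu) = 7.72 / 63.55 = 0.1215 mol
Cu²⁺ + 2e⁻ → Cu, so n(e⁻) = 2 × 0.1215 = 0.2430 mol
Q = 0.2430 × 96485 = 23450 C
I = Q / t = 23450 / 1330 s = 17.6 A

17.6 A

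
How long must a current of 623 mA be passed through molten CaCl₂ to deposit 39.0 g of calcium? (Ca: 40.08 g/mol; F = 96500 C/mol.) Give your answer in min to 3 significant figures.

n(Ca) = 39.0 / 40.08 = 0.9731 mol
Ca²⁺ + 2e⁻ → Ca, so n(e⁻) = 2 × 0.9731 = 1.946 mol
Q = 1.946 × 96500 = 1.878×10^5 C
t = Q / I = 1.878×10^5 / 0.623 = 3.014×10^5 s = 5020 min

5020 min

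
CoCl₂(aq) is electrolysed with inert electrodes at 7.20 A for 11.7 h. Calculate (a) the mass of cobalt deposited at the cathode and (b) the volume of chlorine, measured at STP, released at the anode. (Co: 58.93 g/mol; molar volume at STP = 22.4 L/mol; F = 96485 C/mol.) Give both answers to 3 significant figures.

Q = 7.20 × 42120 = 3.033×10^5 C; n(e⁻) = 3.033×10^5 / 96485 = 3.143 mol
Cathode: Co²⁺ + 2e⁻ → Co → n(Co) = 3.143/2 = 1.572 mol → 92.6 g
Anode: 2Cl⁻ → Cl₂ + 2e⁻ → n(Cl₂) = 3.143/2 = 1.572 mol → 35.2 L

92.6 g Co; 35.2 L Cl₂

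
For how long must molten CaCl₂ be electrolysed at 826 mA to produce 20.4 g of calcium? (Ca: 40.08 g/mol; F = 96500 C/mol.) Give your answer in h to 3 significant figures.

33.0 h

n(Ca) = 20.4 / 40.08 = 0.5090 mol
Ca²⁺ + 2e⁻ → Ca, so n(e⁻) = 2 × 0.5090 = 1.018 mol
Q = 1.018 × 96500 = 98240 C
t = Q / I = 98240 / 0.826 = 1.189×10^5 s = 33.0 h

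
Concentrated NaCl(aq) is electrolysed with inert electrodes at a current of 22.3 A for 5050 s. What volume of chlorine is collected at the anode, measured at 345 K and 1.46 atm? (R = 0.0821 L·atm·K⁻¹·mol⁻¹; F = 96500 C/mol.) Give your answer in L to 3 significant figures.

11.3 L

Q = 22.3 A × 5050 s = 1.126×10^5 C
n(e⁻) = Q/F = 1.126×10^5/96500 = 1.167 mol
2Cl⁻ → Cl₂ + 2e⁻, so n(Cl₂) = 1.167 / 2 = 0.5835 mol
V = nRT/P = 0.5835 × 0.0821 × 345 / 1.46 = 11.32 L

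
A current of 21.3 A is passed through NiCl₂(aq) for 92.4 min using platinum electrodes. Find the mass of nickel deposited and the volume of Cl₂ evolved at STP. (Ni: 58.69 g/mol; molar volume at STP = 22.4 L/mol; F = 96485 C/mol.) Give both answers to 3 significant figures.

35.9 g Ni; 13.7 L Cl₂

Q = 21.3 × 5544 = 1.181×10^5 C; n(e⁻) = 1.181×10^5 / 96485 = 1.224 mol
Cathode: Ni²⁺ + 2e⁻ → Ni → n(Ni) = 1.224/2 = 0.6120 mol → 35.9 g
Anode: 2Cl⁻ → Cl₂ + 2e⁻ → n(Cl₂) = 1.224/2 = 0.6120 mol → 13.7 L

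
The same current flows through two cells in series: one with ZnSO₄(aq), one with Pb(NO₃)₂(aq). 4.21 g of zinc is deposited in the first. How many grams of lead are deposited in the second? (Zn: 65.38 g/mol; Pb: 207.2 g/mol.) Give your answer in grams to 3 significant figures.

n(Zn) = 4.21 / 65.38 = 0.06439 mol
Zn²⁺ + 2e⁻ → Zn, so n(e⁻) = 2 × 0.06439 = 0.1288 mol
Since the cells are in series, n(e⁻) in the Pb cell is also 0.1288 mol.
Pb²⁺ + 2e⁻ → Pb, so n(Pb) = 0.1288 / 2 = 0.06440 mol
m(Pb) = 0.06440 × 207.2 = 13.3 g

13.3 g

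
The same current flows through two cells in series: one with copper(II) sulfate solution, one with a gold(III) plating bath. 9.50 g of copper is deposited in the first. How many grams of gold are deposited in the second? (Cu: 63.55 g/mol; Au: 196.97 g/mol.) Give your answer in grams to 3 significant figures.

n(Cu) = 9.50 / 63.55 = 0.1495 mol
Cu²⁺ + 2e⁻ → Cu, so n(e⁻) = 2 × 0.1495 = 0.2990 mol
Since the cells are in series, n(e⁻) in the Au cell is also 0.2990 mol.
Au³⁺ + 3e⁻ → Au, so n(Au) = 0.2990 / 3 = 0.09967 mol
m(Au) = 0.09967 × 196.97 = 19.6 g

19.6 g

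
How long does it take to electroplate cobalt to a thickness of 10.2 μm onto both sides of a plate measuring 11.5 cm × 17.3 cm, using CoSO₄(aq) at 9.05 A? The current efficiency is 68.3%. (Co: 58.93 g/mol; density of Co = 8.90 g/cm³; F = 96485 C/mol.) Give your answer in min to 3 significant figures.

Plated area = 2 × 11.5 × 17.3 = 397.9 cm²
Volume = 397.9 × 10.2×10⁻⁴ cm = 0.4059 cm³
m(Co) = 0.4059 × 8.90 = 3.613 g
n(Co) = 3.613 / 58.93 = 0.06131 mol; n(e⁻) = 2 × 0.06131 = 0.1226 mol
Q = 0.1226 × 96485 / 0.683 = 17320 C
t = 17320 / 9.05 = 1914 s = 31.9 min

31.9 min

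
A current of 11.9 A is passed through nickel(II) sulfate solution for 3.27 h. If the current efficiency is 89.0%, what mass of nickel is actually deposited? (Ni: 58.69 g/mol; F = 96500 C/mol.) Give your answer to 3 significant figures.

37.9 g

Q = 11.9 × 11772 = 1.401×10^5 C
n(e⁻) = 1.401×10^5 / 96500 = 1.452 mol
Ni²⁺ + 2e⁻ → Ni, so theoretical m(Ni) = 0.7260 × 58.69 = 42.61 g
Actual mass = 89.0% × 42.61 = 37.9 g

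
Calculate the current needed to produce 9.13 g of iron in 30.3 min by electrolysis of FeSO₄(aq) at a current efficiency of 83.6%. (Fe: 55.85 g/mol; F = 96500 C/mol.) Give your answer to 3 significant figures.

n(Fe) = 9.13 / 55.85 = 0.1635 mol
Fe²⁺ + 2e⁻ → Fe, so n(e⁻) = 2 × 0.1635 = 0.3270 mol
Q = 0.3270 × 96500 / 0.836 = 37750 C
I = Q / t = 37750 / 1818 s = 20.8 A

20.8 A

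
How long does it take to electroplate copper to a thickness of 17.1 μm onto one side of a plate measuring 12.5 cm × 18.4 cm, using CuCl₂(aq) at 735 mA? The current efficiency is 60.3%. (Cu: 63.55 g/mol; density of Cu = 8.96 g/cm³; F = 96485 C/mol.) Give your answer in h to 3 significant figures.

Plated area = 12.5 × 18.4 = 230.0 cm²
Volume = 230.0 × 17.1×10⁻⁴ cm = 0.3933 cm³
m(Cu) = 0.3933 × 8.96 = 3.524 g
n(Cu) = 3.524 / 63.55 = 0.05545 mol; n(e⁻) = 2 × 0.05545 = 0.1109 mol
Q = 0.1109 × 96485 / 0.603 = 17740 C
t = 17740 / 0.735 = 24140 s = 6.71 h

6.71 h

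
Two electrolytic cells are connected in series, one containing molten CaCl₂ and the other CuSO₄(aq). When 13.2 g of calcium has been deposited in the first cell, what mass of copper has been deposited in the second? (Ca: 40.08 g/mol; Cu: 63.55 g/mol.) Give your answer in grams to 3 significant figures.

20.9 g

n(Ca) = 13.2 / 40.08 = 0.3293 mol
Ca²⁺ + 2e⁻ → Ca, so n(e⁻) = 2 × 0.3293 = 0.6586 mol
The cells are in series, so the same charge (and hence the same n(e⁻) = 0.6586 mol) passes through both.
Cu²⁺ + 2e⁻ → Cu, so n(Cu) = 0.6586 / 2 = 0.3293 mol
m(Cu) = 0.3293 × 63.55 = 20.9 g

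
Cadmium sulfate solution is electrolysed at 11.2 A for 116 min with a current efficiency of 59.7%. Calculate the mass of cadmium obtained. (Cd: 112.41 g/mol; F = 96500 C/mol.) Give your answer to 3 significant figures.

Q = 11.2 × 6960 = 77950 C
n(e⁻) = 77950 / 96500 = 0.8078 mol
Cd²⁺ + 2e⁻ → Cd, so theoretical m(Cd) = 0.4039 × 112.41 = 45.40 g
Actual mass = 59.7% × 45.40 = 27.1 g

27.1 g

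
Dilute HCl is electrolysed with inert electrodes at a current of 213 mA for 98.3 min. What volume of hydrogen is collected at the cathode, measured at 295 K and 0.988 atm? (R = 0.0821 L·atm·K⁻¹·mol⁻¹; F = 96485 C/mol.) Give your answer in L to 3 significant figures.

Charge passed = 0.213 × 5898 = 1256 C
n(e⁻) = Q/F = 1256/96485 = 0.01302 mol
2H⁺ + 2e⁻ → H₂, so n(H₂) = 0.01302 / 2 = 0.006510 mol
V = nRT/P = 0.006510 × 0.0821 × 295 / 0.988 = 0.1596 L

0.160 L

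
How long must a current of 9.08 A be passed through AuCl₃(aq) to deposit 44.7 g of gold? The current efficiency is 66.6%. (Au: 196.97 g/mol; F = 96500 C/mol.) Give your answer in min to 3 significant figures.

181 min

n(Au) = 44.7 / 196.97 = 0.2269 mol
Au³⁺ + 3e⁻ → Au, so n(e⁻) = 3 × 0.2269 = 0.6807 mol
Q = 0.6807 × 96500 / 0.666 = 98630 C
t = Q / I = 98630 / 9.08 = 10860 s = 181 min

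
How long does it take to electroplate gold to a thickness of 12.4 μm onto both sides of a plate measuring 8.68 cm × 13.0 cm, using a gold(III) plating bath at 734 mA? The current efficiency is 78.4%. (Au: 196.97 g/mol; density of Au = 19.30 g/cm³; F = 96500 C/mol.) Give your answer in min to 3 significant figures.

Plated area = 2 × 8.68 × 13.0 = 225.7 cm²
Volume = 225.7 × 12.4×10⁻⁴ cm = 0.2799 cm³
m(Au) = 0.2799 × 19.30 = 5.402 g
n(Au) = 5.402 / 196.97 = 0.02743 mol; n(e⁻) = 3 × 0.02743 = 0.08229 mol
Q = 0.08229 × 96500 / 0.784 = 10130 C
t = 10130 / 0.734 = 13800 s = 230 min

230 min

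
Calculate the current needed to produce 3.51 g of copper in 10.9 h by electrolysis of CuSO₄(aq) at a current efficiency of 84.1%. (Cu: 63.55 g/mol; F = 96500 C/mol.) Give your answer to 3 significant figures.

n(Cu) = 3.51 / 63.55 = 0.05523 mol
Cu²⁺ + 2e⁻ → Cu, so n(e⁻) = 2 × 0.05523 = 0.1105 mol
Q = 0.1105 × 96500 / 0.841 = 12680 C
I = Q / t = 12680 / 39240 s = 0.323 A

0.323 A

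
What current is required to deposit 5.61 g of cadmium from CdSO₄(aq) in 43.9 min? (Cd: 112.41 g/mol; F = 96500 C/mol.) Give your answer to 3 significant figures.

n(Cd) = 5.61 / 112.41 = 0.04991 mol
Cd²⁺ + 2e⁻ → Cd, so n(e⁻) = 2 × 0.04991 = 0.09982 mol
Q = 0.09982 × 96500 = 9633 C
I = Q / t = 9633 / 2634 s = 3.66 A

3.66 A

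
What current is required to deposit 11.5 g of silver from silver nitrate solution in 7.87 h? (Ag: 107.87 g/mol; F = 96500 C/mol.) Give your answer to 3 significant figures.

0.363 A

n(Ag) = 11.5 / 107.87 = 0.1066 mol
Ag⁺ + e⁻ → Ag, so n(e⁻) = 0.1066 mol
Q = 0.1066 × 96500 = 10290 C
I = Q / t = 10290 / 28332 s = 0.363 A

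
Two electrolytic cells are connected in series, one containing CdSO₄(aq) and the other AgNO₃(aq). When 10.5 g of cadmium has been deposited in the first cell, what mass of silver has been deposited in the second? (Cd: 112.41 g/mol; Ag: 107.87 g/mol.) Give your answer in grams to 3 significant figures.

20.2 g

n(Cd) = 10.5 / 112.41 = 0.09341 mol
Cd²⁺ + 2e⁻ → Cd, so n(e⁻) = 2 × 0.09341 = 0.1868 mol
Same current for the same time ⇒ same n(e⁻) = 0.1868 mol in both cells.
Ag⁺ + e⁻ → Ag, so n(Ag) = 0.1868 mol
m(Ag) = 0.1868 × 107.87 = 20.2 g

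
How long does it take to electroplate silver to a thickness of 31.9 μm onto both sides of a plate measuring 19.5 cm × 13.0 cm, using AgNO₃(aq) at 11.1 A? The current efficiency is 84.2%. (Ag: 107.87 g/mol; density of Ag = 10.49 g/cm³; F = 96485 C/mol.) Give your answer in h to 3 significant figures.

0.451 h

Plated area = 2 × 19.5 × 13.0 = 507.0 cm²
Volume = 507.0 × 31.9×10⁻⁴ cm = 1.617 cm³
m(Ag) = 1.617 × 10.49 = 16.96 g
n(Ag) = 16.96 / 107.87 = 0.1572 mol; n(e⁻) = 0.1572 mol
Q = 0.1572 × 96485 / 0.842 = 18010 C
t = 18010 / 11.1 = 1623 s = 0.451 h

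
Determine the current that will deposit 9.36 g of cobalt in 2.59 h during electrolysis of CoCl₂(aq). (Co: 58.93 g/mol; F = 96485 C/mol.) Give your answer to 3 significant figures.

n(Co) = 9.36 / 58.93 = 0.1588 mol
Co²⁺ + 2e⁻ → Co, so n(e⁻) = 2 × 0.1588 = 0.3176 mol
Q = 0.3176 × 96485 = 30640 C
I = Q / t = 30640 / 9324 s = 3.29 A

3.29 A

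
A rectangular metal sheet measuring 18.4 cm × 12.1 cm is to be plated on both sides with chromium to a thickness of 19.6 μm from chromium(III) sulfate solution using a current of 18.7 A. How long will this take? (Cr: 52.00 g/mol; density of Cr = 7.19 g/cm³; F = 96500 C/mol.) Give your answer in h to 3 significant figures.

Plated area = 2 × 18.4 × 12.1 = 445.3 cm²
Volume = 445.3 × 19.6×10⁻⁴ cm = 0.8728 cm³
m(Cr) = 0.8728 × 7.19 = 6.275 g
n(Cr) = 6.275 / 52.00 = 0.1207 mol; n(e⁻) = 3 × 0.1207 = 0.3621 mol
Q = 0.3621 × 96500 = 34940 C
t = 34940 / 18.7 = 1868 s = 0.519 h

0.519 h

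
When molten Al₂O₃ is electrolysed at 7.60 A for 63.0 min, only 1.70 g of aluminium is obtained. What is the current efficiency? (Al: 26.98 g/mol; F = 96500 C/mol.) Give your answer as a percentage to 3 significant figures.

63.5%

Q = 7.60 × 3780 = 28730 C
n(e⁻) = 28730 / 96500 = 0.2977 mol
Al³⁺ + 3e⁻ → Al, so theoretical n(Al) = 0.09923 mol → 2.677 g
Efficiency = 1.70 / 2.677 = 0.6350 = 63.5%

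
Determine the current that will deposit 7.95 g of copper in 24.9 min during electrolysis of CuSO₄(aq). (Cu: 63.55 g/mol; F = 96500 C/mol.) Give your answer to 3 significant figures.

n(Cu) = 7.95 / 63.55 = 0.1251 mol
Cu²⁺ + 2e⁻ → Cu, so n(e⁻) = 2 × 0.1251 = 0.2502 mol
Q = 0.2502 × 96500 = 24140 C
I = Q / t = 24140 / 1494 s = 16.2 A

16.2 A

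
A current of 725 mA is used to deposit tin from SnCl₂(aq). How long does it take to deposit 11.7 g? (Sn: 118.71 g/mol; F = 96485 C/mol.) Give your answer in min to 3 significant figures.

437 min

n(Sn) = 11.7 / 118.71 = 0.09856 mol
Sn²⁺ + 2e⁻ → Sn, so n(e⁻) = 2 × 0.09856 = 0.1971 mol
Q = 0.1971 × 96485 = 19020 C
t = Q / I = 19020 / 0.725 = 26230 s = 437 min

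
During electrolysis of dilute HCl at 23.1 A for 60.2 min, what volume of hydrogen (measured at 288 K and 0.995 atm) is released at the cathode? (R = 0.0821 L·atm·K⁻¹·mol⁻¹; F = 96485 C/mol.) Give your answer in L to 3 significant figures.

10.3 L

Q = 23.1 A × 3612 s = 83440 C
Moles of electrons = 83440 / 96485 = 0.8648 mol
2H⁺ + 2e⁻ → H₂, so n(H₂) = 0.8648 / 2 = 0.4324 mol
V = nRT/P = 0.4324 × 0.0821 × 288 / 0.995 = 10.28 L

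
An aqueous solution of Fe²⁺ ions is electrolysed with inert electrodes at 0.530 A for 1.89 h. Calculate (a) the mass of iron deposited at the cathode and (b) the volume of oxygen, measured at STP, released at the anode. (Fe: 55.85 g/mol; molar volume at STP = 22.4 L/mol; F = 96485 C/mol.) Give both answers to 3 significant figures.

1.04 g Fe; 0.209 L O₂

Q = 0.530 × 6804 = 3606 C; n(e⁻) = 3606 / 96485 = 0.03737 mol
Cathode: Fe²⁺ + 2e⁻ → Fe → n(Fe) = 0.03737/2 = 0.01869 mol → 1.04 g
Anode: 2H₂O → O₂ + 4H⁺ + 4e⁻ → n(O₂) = 0.03737/4 = 0.009343 mol → 0.209 L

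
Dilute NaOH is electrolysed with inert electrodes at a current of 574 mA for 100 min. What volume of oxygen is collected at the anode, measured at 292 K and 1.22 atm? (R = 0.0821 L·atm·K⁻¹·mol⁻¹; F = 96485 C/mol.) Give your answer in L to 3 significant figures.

0.175 L

Q = 0.574 A × 6000 s = 3444 C
n(e⁻) = 3444 / 96485 = 0.03569 mol
2H₂O → O₂ + 4H⁺ + 4e⁻, so n(O₂) = 0.03569 / 4 = 0.008923 mol
V = nRT/P = 0.008923 × 0.0821 × 292 / 1.22 = 0.1753 L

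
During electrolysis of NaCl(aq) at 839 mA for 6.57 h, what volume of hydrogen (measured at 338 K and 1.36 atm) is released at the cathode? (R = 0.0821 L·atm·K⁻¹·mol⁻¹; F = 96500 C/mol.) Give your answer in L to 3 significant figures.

Charge passed = 0.839 × 23652 = 19840 C
Moles of electrons = 19840 / 96500 = 0.2056 mol
2H⁺ + 2e⁻ → H₂, so n(H₂) = 0.2056 / 2 = 0.1028 mol
V = nRT/P = 0.1028 × 0.0821 × 338 / 1.36 = 2.098 L

2.10 L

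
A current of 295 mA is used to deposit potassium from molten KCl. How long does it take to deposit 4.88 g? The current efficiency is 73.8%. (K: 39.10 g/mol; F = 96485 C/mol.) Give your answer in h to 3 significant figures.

15.4 h

n(K) = 4.88 / 39.10 = 0.1248 mol
K⁺ + e⁻ → K, so n(e⁻) = 0.1248 mol
Q = 0.1248 × 96485 / 0.738 = 16320 C
t = Q / I = 16320 / 0.295 = 55320 s = 15.4 h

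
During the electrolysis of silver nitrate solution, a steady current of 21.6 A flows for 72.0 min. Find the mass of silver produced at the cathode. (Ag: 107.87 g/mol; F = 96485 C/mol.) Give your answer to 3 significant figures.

104 g

Q = 21.6 A × 4320 s = 93310 C
n(e⁻) = Q/F = 93310/96485 = 0.9671 mol
Ag⁺ + e⁻ → Ag, so n(Ag) = 0.9671 mol
m = 0.9671 × 107.87 = 104 g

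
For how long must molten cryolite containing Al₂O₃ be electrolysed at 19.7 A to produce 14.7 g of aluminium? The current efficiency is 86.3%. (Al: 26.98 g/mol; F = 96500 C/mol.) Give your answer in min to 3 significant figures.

155 min

n(Al) = 14.7 / 26.98 = 0.5448 mol
Al³⁺ + 3e⁻ → Al, so n(e⁻) = 3 × 0.5448 = 1.634 mol
Q = 1.634 × 96500 / 0.863 = 1.827×10^5 C
t = Q / I = 1.827×10^5 / 19.7 = 9274 s = 155 min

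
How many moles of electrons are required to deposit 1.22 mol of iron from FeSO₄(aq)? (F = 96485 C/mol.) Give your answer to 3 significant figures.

Fe²⁺ + 2e⁻ → Fe, so n(e⁻) = 2 × 1.22 = 2.440 mol

2.44 mol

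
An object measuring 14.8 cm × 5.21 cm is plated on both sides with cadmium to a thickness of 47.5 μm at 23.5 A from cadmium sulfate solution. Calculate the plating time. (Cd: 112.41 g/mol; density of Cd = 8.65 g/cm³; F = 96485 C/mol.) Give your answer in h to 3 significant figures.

0.129 h

Plated area = 2 × 14.8 × 5.21 = 154.2 cm²
Volume = 154.2 × 47.5×10⁻⁴ cm = 0.7325 cm³
m(Cd) = 0.7325 × 8.65 = 6.336 g
n(Cd) = 6.336 / 112.41 = 0.05637 mol; n(e⁻) = 2 × 0.05637 = 0.1127 mol
Q = 0.1127 × 96485 = 10870 C
t = 10870 / 23.5 = 462.6 s = 0.129 h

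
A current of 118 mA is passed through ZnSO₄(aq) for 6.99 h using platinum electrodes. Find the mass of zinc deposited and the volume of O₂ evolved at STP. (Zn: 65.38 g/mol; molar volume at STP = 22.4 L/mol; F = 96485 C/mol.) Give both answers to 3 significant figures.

1.01 g Zn; 0.172 L O₂

Q = 0.118 × 25164 = 2969 C; n(e⁻) = 2969 / 96485 = 0.03077 mol
Cathode: Zn²⁺ + 2e⁻ → Zn → n(Zn) = 0.03077/2 = 0.01539 mol → 1.01 g
Anode: 2H₂O → O₂ + 4H⁺ + 4e⁻ → n(O₂) = 0.03077/4 = 0.007693 mol → 0.172 L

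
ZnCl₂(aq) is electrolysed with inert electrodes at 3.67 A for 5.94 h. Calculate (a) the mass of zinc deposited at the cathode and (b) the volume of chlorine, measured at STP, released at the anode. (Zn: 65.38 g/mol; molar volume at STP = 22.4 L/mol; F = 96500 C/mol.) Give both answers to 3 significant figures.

Q = 3.67 × 21384 = 78480 C; n(e⁻) = 78480 / 96500 = 0.8133 mol
Cathode: Zn²⁺ + 2e⁻ → Zn → n(Zn) = 0.8133/2 = 0.4067 mol → 26.6 g
Anode: 2Cl⁻ → Cl₂ + 2e⁻ → n(Cl₂) = 0.8133/2 = 0.4067 mol → 9.11 L

26.6 g Zn; 9.11 L Cl₂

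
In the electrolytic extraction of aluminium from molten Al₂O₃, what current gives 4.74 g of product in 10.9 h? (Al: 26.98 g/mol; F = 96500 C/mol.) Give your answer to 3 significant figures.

n(Al) = 4.74 / 26.98 = 0.1757 mol
Al³⁺ + 3e⁻ → Al, so n(e⁻) = 3 × 0.1757 = 0.5271 mol
Q = 0.5271 × 96500 = 50870 C
I = Q / t = 50870 / 39240 s = 1.30 A

1.30 A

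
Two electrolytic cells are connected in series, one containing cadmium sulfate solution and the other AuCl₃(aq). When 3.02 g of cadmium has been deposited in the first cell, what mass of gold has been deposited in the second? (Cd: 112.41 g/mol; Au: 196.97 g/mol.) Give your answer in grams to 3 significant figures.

3.53 g

n(Cd) = 3.02 / 112.41 = 0.02687 mol
Cd²⁺ + 2e⁻ → Cd, so n(e⁻) = 2 × 0.02687 = 0.05374 mol
Same current for the same time ⇒ same n(e⁻) = 0.05374 mol in both cells.
Au³⁺ + 3e⁻ → Au, so n(Au) = 0.05374 / 3 = 0.01791 mol
m(Au) = 0.01791 × 196.97 = 3.53 g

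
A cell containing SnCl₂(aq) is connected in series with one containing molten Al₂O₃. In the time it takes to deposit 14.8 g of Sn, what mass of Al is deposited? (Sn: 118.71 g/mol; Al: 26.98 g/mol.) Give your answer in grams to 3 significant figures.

2.24 g

n(Sn) = 14.8 / 118.71 = 0.1247 mol
Sn²⁺ + 2e⁻ → Sn, so n(e⁻) = 2 × 0.1247 = 0.2494 mol
Same current for the same time ⇒ same n(e⁻) = 0.2494 mol in both cells.
Al³⁺ + 3e⁻ → Al, so n(Al) = 0.2494 / 3 = 0.08313 mol
m(Al) = 0.08313 × 26.98 = 2.24 g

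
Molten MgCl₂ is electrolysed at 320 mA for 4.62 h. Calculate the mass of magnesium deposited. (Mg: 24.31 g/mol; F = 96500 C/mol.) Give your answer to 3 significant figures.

Charge passed = 0.320 × 16632 = 5322 C
n(e⁻) = Q/F = 5322/96500 = 0.05515 mol
Mg²⁺ + 2e⁻ → Mg, so n(Mg) = 0.05515 / 2 = 0.02758 mol
m = 0.02758 × 24.31 = 0.670 g

0.670 g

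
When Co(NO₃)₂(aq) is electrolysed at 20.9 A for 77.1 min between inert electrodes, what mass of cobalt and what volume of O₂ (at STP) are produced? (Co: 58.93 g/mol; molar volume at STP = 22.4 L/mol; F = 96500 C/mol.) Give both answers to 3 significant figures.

Q = 20.9 × 4626 = 96680 C; n(e⁻) = 96680 / 96500 = 1.002 mol
Cathode: Co²⁺ + 2e⁻ → Co → n(Co) = 1.002/2 = 0.5010 mol → 29.5 g
Anode: 2H₂O → O₂ + 4H⁺ + 4e⁻ → n(O₂) = 1.002/4 = 0.2505 mol → 5.61 L

29.5 g Co; 5.61 L O₂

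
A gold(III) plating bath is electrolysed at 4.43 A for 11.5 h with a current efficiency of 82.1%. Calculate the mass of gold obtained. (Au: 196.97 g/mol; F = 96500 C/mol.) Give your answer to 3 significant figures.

Q = 4.43 × 41400 = 1.834×10^5 C
n(e⁻) = 1.834×10^5 / 96500 = 1.901 mol
Au³⁺ + 3e⁻ → Au, so theoretical m(Au) = 0.6337 × 196.97 = 124.8 g
Actual mass = 82.1% × 124.8 = 102 g

102 g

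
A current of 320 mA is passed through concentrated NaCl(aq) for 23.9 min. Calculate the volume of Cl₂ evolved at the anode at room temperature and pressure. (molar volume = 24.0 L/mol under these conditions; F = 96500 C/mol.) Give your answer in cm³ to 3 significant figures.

Charge passed = 0.320 × 1434 = 458.9 C
n(e⁻) = Q/F = 458.9/96500 = 0.004755 mol
2Cl⁻ → Cl₂ + 2e⁻, so n(Cl₂) = 0.004755 / 2 = 0.002378 mol
V = 0.002378 × 24.0 = 0.05707 L
= 57.1 cm³

57.1 cm³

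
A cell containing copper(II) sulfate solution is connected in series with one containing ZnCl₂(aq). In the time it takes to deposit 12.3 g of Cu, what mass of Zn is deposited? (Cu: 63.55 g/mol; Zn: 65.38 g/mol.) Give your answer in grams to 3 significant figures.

n(Cu) = 12.3 / 63.55 = 0.1935 mol
Cu²⁺ + 2e⁻ → Cu, so n(e⁻) = 2 × 0.1935 = 0.3870 mol
Since the cells are in series, n(e⁻) in the Zn cell is also 0.3870 mol.
Zn²⁺ + 2e⁻ → Zn, so n(Zn) = 0.3870 / 2 = 0.1935 mol
m(Zn) = 0.1935 × 65.38 = 12.7 g

12.7 g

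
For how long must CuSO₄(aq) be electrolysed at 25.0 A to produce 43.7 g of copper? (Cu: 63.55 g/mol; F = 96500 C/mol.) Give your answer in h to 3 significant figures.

1.47 h

n(Cu) = 43.7 / 63.55 = 0.6876 mol
Cu²⁺ + 2e⁻ → Cu, so n(e⁻) = 2 × 0.6876 = 1.375 mol
Q = 1.375 × 96500 = 1.327×10^5 C
t = Q / I = 1.327×10^5 / 25.0 = 5308 s = 1.47 h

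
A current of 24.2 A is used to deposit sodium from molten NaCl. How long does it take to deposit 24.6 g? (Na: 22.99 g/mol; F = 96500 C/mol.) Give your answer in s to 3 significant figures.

4270 s

n(Na) = 24.6 / 22.99 = 1.070 mol
Na⁺ + e⁻ → Na, so n(e⁻) = 1.070 mol
Q = 1.070 × 96500 = 1.033×10^5 C
t = Q / I = 1.033×10^5 / 24.2 = 4269 s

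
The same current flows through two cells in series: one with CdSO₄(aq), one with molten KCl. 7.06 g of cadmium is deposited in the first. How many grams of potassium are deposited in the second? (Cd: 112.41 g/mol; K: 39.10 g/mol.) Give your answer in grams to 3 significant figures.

4.91 g

n(Cd) = 7.06 / 112.41 = 0.06281 mol
Cd²⁺ + 2e⁻ → Cd, so n(e⁻) = 2 × 0.06281 = 0.1256 mol
Since the cells are in series, n(e⁻) in the K cell is also 0.1256 mol.
K⁺ + e⁻ → K, so n(K) = 0.1256 mol
m(K) = 0.1256 × 39.10 = 4.91 g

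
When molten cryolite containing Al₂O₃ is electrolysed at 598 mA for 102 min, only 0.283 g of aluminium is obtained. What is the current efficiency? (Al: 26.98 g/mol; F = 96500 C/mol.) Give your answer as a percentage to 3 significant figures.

83.0%

Q = 0.598 × 6120 = 3660 C
n(e⁻) = 3660 / 96500 = 0.03793 mol
Al³⁺ + 3e⁻ → Al, so theoretical n(Al) = 0.01264 mol → 0.3410 g
Efficiency = 0.283 / 0.3410 = 0.8299 = 83.0%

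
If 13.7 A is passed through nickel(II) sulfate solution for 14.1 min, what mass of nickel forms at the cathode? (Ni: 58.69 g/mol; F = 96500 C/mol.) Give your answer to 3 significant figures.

Q = 13.7 A × 846 s = 11590 C
n(e⁻) = Q/F = 11590/96500 = 0.1201 mol
Ni²⁺ + 2e⁻ → Ni, so n(Ni) = 0.1201 / 2 = 0.06005 mol
m = 0.06005 × 58.69 = 3.52 g

3.52 g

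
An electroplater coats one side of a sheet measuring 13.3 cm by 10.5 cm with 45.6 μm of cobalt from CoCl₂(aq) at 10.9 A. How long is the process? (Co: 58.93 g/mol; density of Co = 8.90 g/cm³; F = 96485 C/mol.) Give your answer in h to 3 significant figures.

Plated area = 13.3 × 10.5 = 139.7 cm²
Volume = 139.7 × 45.6×10⁻⁴ cm = 0.6370 cm³
m(Co) = 0.6370 × 8.90 = 5.669 g
n(Co) = 5.669 / 58.93 = 0.09620 mol; n(e⁻) = 2 × 0.09620 = 0.1924 mol
Q = 0.1924 × 96485 = 18560 C
t = 18560 / 10.9 = 1703 s = 0.473 h

0.473 h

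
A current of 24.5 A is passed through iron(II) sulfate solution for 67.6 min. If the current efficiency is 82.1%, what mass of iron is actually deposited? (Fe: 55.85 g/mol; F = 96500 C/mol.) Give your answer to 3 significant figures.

23.6 g

Q = 24.5 × 4056 = 99370 C
n(e⁻) = 99370 / 96500 = 1.030 mol
Fe²⁺ + 2e⁻ → Fe, so theoretical m(Fe) = 0.5150 × 55.85 = 28.76 g
Actual mass = 82.1% × 28.76 = 23.6 g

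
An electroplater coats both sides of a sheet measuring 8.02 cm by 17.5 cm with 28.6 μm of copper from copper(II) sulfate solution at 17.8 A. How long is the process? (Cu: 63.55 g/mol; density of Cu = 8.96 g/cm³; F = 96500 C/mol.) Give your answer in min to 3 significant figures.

20.5 min

Plated area = 2 × 8.02 × 17.5 = 280.7 cm²
Volume = 280.7 × 28.6×10⁻⁴ cm = 0.8028 cm³
m(Cu) = 0.8028 × 8.96 = 7.193 g
n(Cu) = 7.193 / 63.55 = 0.1132 mol; n(e⁻) = 2 × 0.1132 = 0.2264 mol
Q = 0.2264 × 96500 = 21850 C
t = 21850 / 17.8 = 1228 s = 20.5 min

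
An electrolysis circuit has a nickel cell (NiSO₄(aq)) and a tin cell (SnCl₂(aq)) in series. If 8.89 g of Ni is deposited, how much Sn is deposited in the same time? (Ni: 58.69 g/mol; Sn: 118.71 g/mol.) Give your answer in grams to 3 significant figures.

n(Ni) = 8.89 / 58.69 = 0.1515 mol
Ni²⁺ + 2e⁻ → Ni, so n(e⁻) = 2 × 0.1515 = 0.3030 mol
The cells are in series, so the same charge (and hence the same n(e⁻) = 0.3030 mol) passes through both.
Sn²⁺ + 2e⁻ → Sn, so n(Sn) = 0.3030 / 2 = 0.1515 mol
m(Sn) = 0.1515 × 118.71 = 18.0 g

18.0 g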